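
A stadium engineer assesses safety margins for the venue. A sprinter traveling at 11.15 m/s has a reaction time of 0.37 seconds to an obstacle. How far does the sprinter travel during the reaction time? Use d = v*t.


d = v * t
d = 11.15 * 0.37
d = 4.1255 m

4.1255 m


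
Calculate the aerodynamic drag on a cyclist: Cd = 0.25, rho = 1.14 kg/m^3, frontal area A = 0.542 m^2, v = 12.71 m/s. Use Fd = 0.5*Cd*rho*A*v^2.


Fd = 0.5 * Cd * rho * A * v^2
Fd = 0.5 * 0.25 * 1.14 * 0.542 * 12.71^2
v^2 = 161.5441
Fd = 0.5 * 0.25 * 1.14 * 0.542 * 161.5441 = 12.4769 N

12.4769 N


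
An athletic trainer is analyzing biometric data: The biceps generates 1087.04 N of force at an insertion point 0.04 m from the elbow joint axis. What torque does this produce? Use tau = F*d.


tau = F * d
tau = 1087.04 * 0.04
tau = 43.4816 N*m

43.4816 N*m


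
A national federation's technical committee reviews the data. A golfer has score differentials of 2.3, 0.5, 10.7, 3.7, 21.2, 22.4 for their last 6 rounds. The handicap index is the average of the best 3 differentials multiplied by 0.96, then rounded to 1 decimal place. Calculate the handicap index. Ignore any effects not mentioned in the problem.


All differentials: 2.3, 0.5, 10.7, 3.7, 21.2, 22.4
Sorted: 0.5, 2.3, 3.7, 10.7, 21.2, 22.4
Best 3: 0.5, 2.3, 3.7
Average of best = 6.5 / 3 = 2.1667
Raw index = 2.1667 * 0.96 = 2.08
Handicap index = round(2.08, 1) = 2.1

2.1


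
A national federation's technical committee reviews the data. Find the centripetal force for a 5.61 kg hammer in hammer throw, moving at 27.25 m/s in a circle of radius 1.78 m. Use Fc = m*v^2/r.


Fc = m * v^2 / r
v^2 = 27.25^2 = 742.5625
Fc = 5.61 * 742.5625 / 1.78
Fc = 4165.7756 / 1.78 = 2340.3234 N

2340.3234 N


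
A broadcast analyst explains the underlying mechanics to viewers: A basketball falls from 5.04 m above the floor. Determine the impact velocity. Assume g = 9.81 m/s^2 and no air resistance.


v = sqrt(2 * g * h)
v = sqrt(2 * 9.81 * 5.04)
v = sqrt(98.8848) = 9.9441 m/s

9.9441 m/s


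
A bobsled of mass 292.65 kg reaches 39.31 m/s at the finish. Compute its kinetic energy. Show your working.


KE = 0.5 * m * v^2
KE = 0.5 * 292.65 * 39.31^2
KE = 0.5 * 292.65 * 1545.2761 = 226112.5253 J

226112.5253 J


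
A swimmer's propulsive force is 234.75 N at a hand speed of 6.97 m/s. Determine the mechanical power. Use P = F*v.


P = F * v
P = 234.75 * 6.97
P = 1636.2075 W

1636.2075 W


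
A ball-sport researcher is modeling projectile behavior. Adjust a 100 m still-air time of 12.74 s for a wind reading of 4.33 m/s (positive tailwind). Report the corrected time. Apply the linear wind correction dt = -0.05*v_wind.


dt = -0.05 * v_wind = -0.05 * 4.33 = -0.2165 s
t_corrected = t_still + dt = 12.74 + (-0.2165)
t_corrected = 12.5235 s

12.5235 s


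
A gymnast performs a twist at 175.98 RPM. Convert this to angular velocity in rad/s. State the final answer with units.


omega = RPM * 2 * pi / 60
omega = 175.98 * 2 * 3.14159 / 60
omega = 1105.715 / 60 = 18.4286 rad/s

18.4286 rad/s


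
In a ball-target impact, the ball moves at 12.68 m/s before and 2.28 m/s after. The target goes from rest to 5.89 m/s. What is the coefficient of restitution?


e = (v2_after - v1_after) / (v1_before - v2_before)
Numerator = 5.89 - 2.28 = 3.61
Denominator = 12.68 - 0 = 12.68
e = 3.61 / 12.68 = 0.2847

0.2847


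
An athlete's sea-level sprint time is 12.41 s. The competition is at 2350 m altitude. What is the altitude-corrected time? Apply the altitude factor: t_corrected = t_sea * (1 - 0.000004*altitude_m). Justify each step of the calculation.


Correction factor = 1 - 0.000004 * 2350 = 0.9906
t_corrected = t_sea * factor = 12.41 * 0.9906
t_corrected = 12.2933 s

12.2933 s


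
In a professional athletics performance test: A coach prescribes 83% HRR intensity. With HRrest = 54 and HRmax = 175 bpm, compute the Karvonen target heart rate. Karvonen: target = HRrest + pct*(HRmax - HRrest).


Target = HRrest + pct*(HRmax - HRrest)
Heart rate reserve = HRmax - HRrest = 175 - 54 = 121 bpm
Fraction = 83% = 0.83
Target = 54 + 0.83 * 121
Target = 54 + 100.43 = 154.43 bpm

154.43 bpm


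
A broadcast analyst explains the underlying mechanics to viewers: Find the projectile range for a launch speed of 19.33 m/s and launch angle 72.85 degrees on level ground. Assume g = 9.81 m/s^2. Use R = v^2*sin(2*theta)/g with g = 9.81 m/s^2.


R = v^2 * sin(2*theta) / g
Convert angle to radians: theta = 72.85 deg = 1.2715 rad
sin(2*theta) = sin(2.5429) = 0.5635
R = 19.33^2 * 0.5635 / 9.81
R = 373.6489 * 0.5635 / 9.81 = 21.4639 m

21.4639 m


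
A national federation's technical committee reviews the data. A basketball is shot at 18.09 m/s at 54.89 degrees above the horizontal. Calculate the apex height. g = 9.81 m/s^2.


H = (v*sin(theta))^2 / (2*g)
vy = v*sin(theta) = 18.09 * sin(54.89 deg) = 14.7985 m/s
H = vy^2 / (2*g) = 218.996 / (2*9.81)
H = 218.996 / 19.62 = 11.1619 m

11.1619 m


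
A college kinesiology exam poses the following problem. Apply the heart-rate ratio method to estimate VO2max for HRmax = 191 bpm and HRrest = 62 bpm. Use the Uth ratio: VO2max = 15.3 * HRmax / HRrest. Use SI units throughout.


VO2max = 15.3 * HRmax / HRrest
VO2max = 15.3 * 191 / 62
VO2max = 2922.3 / 62 = 47.1339 mL/kg/min

47.1339 mL/kg/min


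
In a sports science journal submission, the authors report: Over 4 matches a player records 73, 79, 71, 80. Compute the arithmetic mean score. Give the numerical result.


Average = sum / n
Sum = 303
Average = 303 / 4 = 75.75

75.75


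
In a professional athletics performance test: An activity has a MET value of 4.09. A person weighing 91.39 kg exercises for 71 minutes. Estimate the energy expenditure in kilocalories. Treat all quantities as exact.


kcal = MET * mass * time_hr
Convert time: 71 min = 1.1833 hr
kcal = 4.09 * 91.39 * 1.1833
kcal = 442.3124 kcal

442.3124 kcal


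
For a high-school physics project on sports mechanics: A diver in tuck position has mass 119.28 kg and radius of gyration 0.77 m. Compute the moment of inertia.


I = m * k^2
I = 119.28 * 0.77^2
I = 119.28 * 0.5929 = 70.7211 kg*m^2

70.7211 kg*m^2


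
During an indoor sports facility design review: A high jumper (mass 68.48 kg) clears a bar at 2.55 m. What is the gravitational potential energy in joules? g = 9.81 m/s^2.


PE = m * g * h
PE = 68.48 * 9.81 * 2.55
PE = 671.7888 * 2.55 = 1713.0614 J

1713.0614 J


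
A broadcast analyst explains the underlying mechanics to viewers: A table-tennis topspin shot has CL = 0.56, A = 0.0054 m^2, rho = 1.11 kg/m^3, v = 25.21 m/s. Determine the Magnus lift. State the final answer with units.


FM = 0.5 * CL * rho * A * v^2
FM = 0.5 * 0.56 * 1.11 * 0.0054 * 25.21^2
v^2 = 635.5441
FM = 0.5 * 0.56 * 1.11 * 0.0054 * 635.5441 = 1.0666 N

1.0666 N


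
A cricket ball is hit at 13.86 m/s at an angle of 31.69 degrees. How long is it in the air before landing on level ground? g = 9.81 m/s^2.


T = 2*v*sin(theta)/g
sin(theta) = sin(31.69 deg) = 0.5253
T = 2*13.86*0.5253 / 9.81
T = 14.562 / 9.81 = 1.4844 s

1.4844 s


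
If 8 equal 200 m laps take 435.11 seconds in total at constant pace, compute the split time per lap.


Split time = total_time / n_laps = 435.11 / 8
Split time = 54.3888 s per lap

54.3888 s


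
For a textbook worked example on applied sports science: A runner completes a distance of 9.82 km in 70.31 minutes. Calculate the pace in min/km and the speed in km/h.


Pace = time / distance = 70.31 min / 9.82 km = 7.1599 min/km
Speed = distance / time_in_hours = 9.82 / 1.1718 hr
Speed = 8.38 km/h

7.1599 min/km, 8.38 km/h


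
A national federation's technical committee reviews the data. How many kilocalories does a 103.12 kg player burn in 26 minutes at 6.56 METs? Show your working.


kcal = MET * mass * time_hr
Convert time: 26 min = 0.4333 hr
kcal = 6.56 * 103.12 * 0.4333
kcal = 293.1358 kcal

293.1358 kcal


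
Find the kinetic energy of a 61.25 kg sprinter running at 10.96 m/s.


KE = 0.5 * m * v^2
KE = 0.5 * 61.25 * 10.96^2
KE = 0.5 * 61.25 * 120.1216 = 3678.724 J

3678.724 J


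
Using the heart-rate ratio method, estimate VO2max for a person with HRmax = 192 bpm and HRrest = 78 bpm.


VO2max = 15.3 * HRmax / HRrest
VO2max = 15.3 * 192 / 78
VO2max = 2937.6 / 78 = 37.6615 mL/kg/min

37.6615 mL/kg/min


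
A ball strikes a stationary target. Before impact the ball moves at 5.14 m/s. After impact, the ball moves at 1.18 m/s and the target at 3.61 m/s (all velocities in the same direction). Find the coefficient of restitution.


e = (v2_after - v1_after) / (v1_before - v2_before)
Numerator = 3.61 - 1.18 = 2.43
Denominator = 5.14 - 0 = 5.14
e = 2.43 / 5.14 = 0.4728

0.4728


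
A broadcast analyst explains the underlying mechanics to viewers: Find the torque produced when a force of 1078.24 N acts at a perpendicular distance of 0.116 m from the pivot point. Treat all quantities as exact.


tau = F * d
tau = 1078.24 * 0.116
tau = 125.0758 N*m

125.0758 N*m


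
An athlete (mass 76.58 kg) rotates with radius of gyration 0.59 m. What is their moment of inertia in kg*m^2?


I = m * k^2
I = 76.58 * 0.59^2
I = 76.58 * 0.3481 = 26.6575 kg*m^2

26.6575 kg*m^2


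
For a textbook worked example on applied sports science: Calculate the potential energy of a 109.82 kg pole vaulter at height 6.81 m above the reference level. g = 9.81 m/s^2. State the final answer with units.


PE = m * g * h
PE = 109.82 * 9.81 * 6.81
PE = 1077.3342 * 6.81 = 7336.6459 J

7336.6459 J


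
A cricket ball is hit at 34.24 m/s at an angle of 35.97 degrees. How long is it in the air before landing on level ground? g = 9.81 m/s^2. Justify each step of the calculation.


T = 2*v*sin(theta)/g
sin(theta) = sin(35.97 deg) = 0.5874
T = 2*34.24*0.5874 / 9.81
T = 40.2225 / 9.81 = 4.1002 s

4.1002 s


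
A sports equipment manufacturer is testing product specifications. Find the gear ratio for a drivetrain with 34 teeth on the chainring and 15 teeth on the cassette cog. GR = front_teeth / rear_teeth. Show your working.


GR = front_teeth / rear_teeth
GR = 34 / 15
GR = 2.2667

2.2667


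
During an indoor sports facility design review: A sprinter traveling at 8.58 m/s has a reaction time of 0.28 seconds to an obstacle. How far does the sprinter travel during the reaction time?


d = v * t
d = 8.58 * 0.28
d = 2.4024 m

2.4024 m


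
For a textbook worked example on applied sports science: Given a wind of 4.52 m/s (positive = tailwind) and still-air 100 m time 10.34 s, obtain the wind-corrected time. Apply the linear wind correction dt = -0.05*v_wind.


dt = -0.05 * v_wind = -0.05 * 4.52 = -0.226 s
t_corrected = t_still + dt = 10.34 + (-0.226)
t_corrected = 10.114 s

10.114 s


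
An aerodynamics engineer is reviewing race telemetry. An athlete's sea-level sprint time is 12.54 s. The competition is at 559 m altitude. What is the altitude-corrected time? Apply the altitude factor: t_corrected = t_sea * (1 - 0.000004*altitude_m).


Correction factor = 1 - 0.000004 * 559 = 0.997764
t_corrected = t_sea * factor = 12.54 * 0.997764
t_corrected = 12.512 s

12.512 s


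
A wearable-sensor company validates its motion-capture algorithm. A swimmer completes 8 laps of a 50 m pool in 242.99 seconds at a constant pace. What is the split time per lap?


Split time = total_time / n_laps = 242.99 / 8
Split time = 30.3738 s per lap

30.3738 s


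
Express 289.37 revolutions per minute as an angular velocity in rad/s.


omega = RPM * 2 * pi / 60
omega = 289.37 * 2 * 3.14159 / 60
omega = 1818.1653 / 60 = 30.3028 rad/s

30.3028 rad/s


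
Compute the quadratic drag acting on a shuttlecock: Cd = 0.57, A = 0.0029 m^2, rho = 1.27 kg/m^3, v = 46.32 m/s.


Fd = 0.5 * Cd * rho * A * v^2
Fd = 0.5 * 0.57 * 1.27 * 0.0029 * 46.32^2
v^2 = 2145.5424
Fd = 0.5 * 0.57 * 1.27 * 0.0029 * 2145.5424 = 2.2521 N

2.2521 N


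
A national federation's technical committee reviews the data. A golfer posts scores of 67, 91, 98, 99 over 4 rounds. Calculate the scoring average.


Average = sum / n
Sum = 355
Average = 355 / 4 = 88.75

88.75


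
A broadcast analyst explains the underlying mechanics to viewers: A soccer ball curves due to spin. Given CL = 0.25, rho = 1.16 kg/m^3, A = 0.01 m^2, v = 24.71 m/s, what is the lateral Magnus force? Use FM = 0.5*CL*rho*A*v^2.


FM = 0.5 * CL * rho * A * v^2
FM = 0.5 * 0.25 * 1.16 * 0.01 * 24.71^2
v^2 = 610.5841
FM = 0.5 * 0.25 * 1.16 * 0.01 * 610.5841 = 0.8853 N

0.8853 N


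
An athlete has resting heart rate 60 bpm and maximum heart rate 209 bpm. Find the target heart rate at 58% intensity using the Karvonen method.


Target = HRrest + pct*(HRmax - HRrest)
Heart rate reserve = HRmax - HRrest = 209 - 60 = 149 bpm
Fraction = 58% = 0.58
Target = 60 + 0.58 * 149
Target = 60 + 86.42 = 146.42 bpm

146.42 bpm


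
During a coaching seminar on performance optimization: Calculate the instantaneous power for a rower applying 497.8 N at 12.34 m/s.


P = F * v
P = 497.8 * 12.34
P = 6142.852 W

6142.852 W


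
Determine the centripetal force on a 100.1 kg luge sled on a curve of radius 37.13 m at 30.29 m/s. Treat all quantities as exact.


Fc = m * v^2 / r
v^2 = 30.29^2 = 917.4841
Fc = 100.1 * 917.4841 / 37.13
Fc = 91840.1584 / 37.13 = 2473.4759 N

2473.4759 N


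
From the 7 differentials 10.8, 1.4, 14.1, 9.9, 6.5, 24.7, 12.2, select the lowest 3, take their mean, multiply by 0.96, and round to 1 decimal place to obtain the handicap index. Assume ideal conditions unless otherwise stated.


All differentials: 10.8, 1.4, 14.1, 9.9, 6.5, 24.7, 12.2
Sorted: 1.4, 6.5, 9.9, 10.8, 12.2, 14.1, 24.7
Best 3: 1.4, 6.5, 9.9
Average of best = 17.8 / 3 = 5.9333
Raw index = 5.9333 * 0.96 = 5.696
Handicap index = round(5.696, 1) = 5.7

5.7


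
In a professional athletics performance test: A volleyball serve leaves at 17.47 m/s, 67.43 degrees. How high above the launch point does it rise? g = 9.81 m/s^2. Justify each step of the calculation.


H = (v*sin(theta))^2 / (2*g)
vy = v*sin(theta) = 17.47 * sin(67.43 deg) = 16.132 m/s
H = vy^2 / (2*g) = 260.2413 / (2*9.81)
H = 260.2413 / 19.62 = 13.2641 m

13.2641 m


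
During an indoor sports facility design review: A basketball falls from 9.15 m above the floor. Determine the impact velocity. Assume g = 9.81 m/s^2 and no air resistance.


v = sqrt(2 * g * h)
v = sqrt(2 * 9.81 * 9.15)
v = sqrt(179.523) = 13.3986 m/s

13.3986 m/s


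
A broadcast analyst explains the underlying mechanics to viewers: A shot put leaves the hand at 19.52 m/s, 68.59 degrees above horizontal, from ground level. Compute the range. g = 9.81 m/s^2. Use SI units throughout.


R = v^2 * sin(2*theta) / g
Convert angle to radians: theta = 68.59 deg = 1.1971 rad
sin(2*theta) = sin(2.3942) = 0.6797
R = 19.52^2 * 0.6797 / 9.81
R = 381.0304 * 0.6797 / 9.81 = 26.4001 m

26.4001 m


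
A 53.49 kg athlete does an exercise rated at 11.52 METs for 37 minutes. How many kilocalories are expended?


kcal = MET * mass * time_hr
Convert time: 37 min = 0.6167 hr
kcal = 11.52 * 53.49 * 0.6167
kcal = 379.993 kcal

379.993 kcal


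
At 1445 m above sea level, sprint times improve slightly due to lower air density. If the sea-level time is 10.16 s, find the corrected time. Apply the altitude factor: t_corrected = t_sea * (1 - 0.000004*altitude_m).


Correction factor = 1 - 0.000004 * 1445 = 0.99422
t_corrected = t_sea * factor = 10.16 * 0.99422
t_corrected = 10.1013 s

10.1013 s


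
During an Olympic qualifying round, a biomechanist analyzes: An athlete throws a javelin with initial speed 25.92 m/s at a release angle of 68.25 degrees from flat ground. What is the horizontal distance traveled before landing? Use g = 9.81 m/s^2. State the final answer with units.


R = v^2 * sin(2*theta) / g
Convert angle to radians: theta = 68.25 deg = 1.1912 rad
sin(2*theta) = sin(2.3824) = 0.6884
R = 25.92^2 * 0.6884 / 9.81
R = 671.8464 * 0.6884 / 9.81 = 47.1426 m

47.1426 m


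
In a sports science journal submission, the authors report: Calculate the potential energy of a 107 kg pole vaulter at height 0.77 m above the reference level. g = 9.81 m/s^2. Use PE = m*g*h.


PE = m * g * h
PE = 107 * 9.81 * 0.77
PE = 1049.67 * 0.77 = 808.2459 J

808.2459 J


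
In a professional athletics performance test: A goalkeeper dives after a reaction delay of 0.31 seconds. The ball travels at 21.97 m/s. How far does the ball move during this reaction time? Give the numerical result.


d = v * t
d = 21.97 * 0.31
d = 6.8107 m

6.8107 m


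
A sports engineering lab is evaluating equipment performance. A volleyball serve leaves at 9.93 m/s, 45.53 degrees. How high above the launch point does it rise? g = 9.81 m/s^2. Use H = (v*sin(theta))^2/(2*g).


H = (v*sin(theta))^2 / (2*g)
vy = v*sin(theta) = 9.93 * sin(45.53 deg) = 7.0862 m/s
H = vy^2 / (2*g) = 50.2145 / (2*9.81)
H = 50.2145 / 19.62 = 2.5594 m

2.5594 m


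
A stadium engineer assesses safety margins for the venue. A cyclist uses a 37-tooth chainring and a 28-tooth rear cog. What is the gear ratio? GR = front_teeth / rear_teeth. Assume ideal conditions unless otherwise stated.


GR = front_teeth / rear_teeth
GR = 37 / 28
GR = 1.3214

1.3214


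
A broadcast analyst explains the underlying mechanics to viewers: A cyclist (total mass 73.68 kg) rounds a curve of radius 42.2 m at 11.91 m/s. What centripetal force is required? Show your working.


Fc = m * v^2 / r
v^2 = 11.91^2 = 141.8481
Fc = 73.68 * 141.8481 / 42.2
Fc = 10451.368 / 42.2 = 247.6627 N

247.6627 N


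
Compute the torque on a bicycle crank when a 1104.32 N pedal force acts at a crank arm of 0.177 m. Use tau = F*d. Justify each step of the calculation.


tau = F * d
tau = 1104.32 * 0.177
tau = 195.4646 N*m

195.4646 N*m


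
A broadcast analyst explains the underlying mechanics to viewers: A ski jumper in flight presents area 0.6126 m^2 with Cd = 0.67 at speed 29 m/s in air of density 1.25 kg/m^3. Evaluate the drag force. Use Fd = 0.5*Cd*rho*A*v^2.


Fd = 0.5 * Cd * rho * A * v^2
Fd = 0.5 * 0.67 * 1.25 * 0.6126 * 29^2
v^2 = 841
Fd = 0.5 * 0.67 * 1.25 * 0.6126 * 841 = 215.7386 N

215.7386 N


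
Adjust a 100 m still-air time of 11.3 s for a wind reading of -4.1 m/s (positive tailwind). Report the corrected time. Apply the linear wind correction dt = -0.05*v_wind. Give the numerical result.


dt = -0.05 * v_wind = -0.05 * -4.1 = 0.205 s
t_corrected = t_still + dt = 11.3 + (0.205)
t_corrected = 11.505 s

11.505 s


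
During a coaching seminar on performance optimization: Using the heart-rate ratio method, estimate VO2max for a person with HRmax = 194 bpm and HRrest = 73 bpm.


VO2max = 15.3 * HRmax / HRrest
VO2max = 15.3 * 194 / 73
VO2max = 2968.2 / 73 = 40.6603 mL/kg/min

40.6603 mL/kg/min


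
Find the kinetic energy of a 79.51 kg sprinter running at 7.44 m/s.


KE = 0.5 * m * v^2
KE = 0.5 * 79.51 * 7.44^2
KE = 0.5 * 79.51 * 55.3536 = 2200.5824 J

2200.5824 J


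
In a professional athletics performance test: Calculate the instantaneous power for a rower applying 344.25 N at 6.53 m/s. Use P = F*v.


P = F * v
P = 344.25 * 6.53
P = 2247.9525 W

2247.9525 W


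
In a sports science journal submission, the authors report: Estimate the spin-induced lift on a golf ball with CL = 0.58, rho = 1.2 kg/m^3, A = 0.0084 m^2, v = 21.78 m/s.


FM = 0.5 * CL * rho * A * v^2
FM = 0.5 * 0.58 * 1.2 * 0.0084 * 21.78^2
v^2 = 474.3684
FM = 0.5 * 0.58 * 1.2 * 0.0084 * 474.3684 = 1.3867 N

1.3867 N


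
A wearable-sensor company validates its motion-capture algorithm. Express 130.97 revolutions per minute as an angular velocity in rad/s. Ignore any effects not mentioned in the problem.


omega = RPM * 2 * pi / 60
omega = 130.97 * 2 * 3.14159 / 60
omega = 822.9088 / 60 = 13.7151 rad/s

13.7151 rad/s


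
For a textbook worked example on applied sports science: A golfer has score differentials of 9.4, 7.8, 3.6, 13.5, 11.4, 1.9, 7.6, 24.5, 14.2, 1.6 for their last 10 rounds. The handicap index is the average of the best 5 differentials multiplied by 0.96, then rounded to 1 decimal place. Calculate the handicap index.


All differentials: 9.4, 7.8, 3.6, 13.5, 11.4, 1.9, 7.6, 24.5, 14.2, 1.6
Sorted: 1.6, 1.9, 3.6, 7.6, 7.8, 9.4, 11.4, 13.5, 14.2, 24.5
Best 5: 1.6, 1.9, 3.6, 7.6, 7.8
Average of best = 22.5 / 5 = 4.5
Raw index = 4.5 * 0.96 = 4.32
Handicap index = round(4.32, 1) = 4.3

4.3


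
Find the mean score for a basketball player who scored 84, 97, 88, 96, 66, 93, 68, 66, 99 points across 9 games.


Average = sum / n
Sum = 757
Average = 757 / 9 = 84.1111

84.1111


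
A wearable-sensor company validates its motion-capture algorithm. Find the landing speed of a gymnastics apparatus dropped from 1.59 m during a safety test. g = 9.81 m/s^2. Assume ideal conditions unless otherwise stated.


v = sqrt(2 * g * h)
v = sqrt(2 * 9.81 * 1.59)
v = sqrt(31.1958) = 5.5853 m/s

5.5853 m/s


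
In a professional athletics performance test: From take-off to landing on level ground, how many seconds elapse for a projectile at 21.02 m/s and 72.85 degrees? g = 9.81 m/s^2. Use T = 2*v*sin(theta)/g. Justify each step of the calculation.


T = 2*v*sin(theta)/g
sin(theta) = sin(72.85 deg) = 0.9555
T = 2*21.02*0.9555 / 9.81
T = 40.1707 / 9.81 = 4.0949 s

4.0949 s


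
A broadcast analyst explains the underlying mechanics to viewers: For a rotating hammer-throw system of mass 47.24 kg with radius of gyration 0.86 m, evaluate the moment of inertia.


I = m * k^2
I = 47.24 * 0.86^2
I = 47.24 * 0.7396 = 34.9387 kg*m^2

34.9387 kg*m^2


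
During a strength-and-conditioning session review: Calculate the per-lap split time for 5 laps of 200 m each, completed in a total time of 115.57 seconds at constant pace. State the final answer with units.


Split time = total_time / n_laps = 115.57 / 5
Split time = 23.114 s per lap

23.114 s


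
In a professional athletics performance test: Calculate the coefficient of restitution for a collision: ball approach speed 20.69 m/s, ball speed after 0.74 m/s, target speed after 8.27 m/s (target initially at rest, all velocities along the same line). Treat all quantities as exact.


e = (v2_after - v1_after) / (v1_before - v2_before)
Numerator = 8.27 - 0.74 = 7.53
Denominator = 20.69 - 0 = 20.69
e = 7.53 / 20.69 = 0.3639

0.3639


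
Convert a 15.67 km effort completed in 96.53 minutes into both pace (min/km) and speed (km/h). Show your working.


Pace = time / distance = 96.53 min / 15.67 km = 6.1602 min/km
Speed = distance / time_in_hours = 15.67 / 1.6088 hr
Speed = 9.74 km/h

6.1602 min/km, 9.74 km/h


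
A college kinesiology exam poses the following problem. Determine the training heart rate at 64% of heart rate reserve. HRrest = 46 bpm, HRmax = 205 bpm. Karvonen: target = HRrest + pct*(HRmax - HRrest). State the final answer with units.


Target = HRrest + pct*(HRmax - HRrest)
Heart rate reserve = HRmax - HRrest = 205 - 46 = 159 bpm
Fraction = 64% = 0.64
Target = 46 + 0.64 * 159
Target = 46 + 101.76 = 147.76 bpm

147.76 bpm


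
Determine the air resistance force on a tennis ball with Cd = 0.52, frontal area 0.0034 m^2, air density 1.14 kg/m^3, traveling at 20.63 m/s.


Fd = 0.5 * Cd * rho * A * v^2
Fd = 0.5 * 0.52 * 1.14 * 0.0034 * 20.63^2
v^2 = 425.5969
Fd = 0.5 * 0.52 * 1.14 * 0.0034 * 425.5969 = 0.4289 N

0.4289 N


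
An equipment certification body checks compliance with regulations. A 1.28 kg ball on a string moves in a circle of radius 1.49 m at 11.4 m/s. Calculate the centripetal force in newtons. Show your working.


Fc = m * v^2 / r
v^2 = 11.4^2 = 129.96
Fc = 1.28 * 129.96 / 1.49
Fc = 166.3488 / 1.49 = 111.6435 N

111.6435 N


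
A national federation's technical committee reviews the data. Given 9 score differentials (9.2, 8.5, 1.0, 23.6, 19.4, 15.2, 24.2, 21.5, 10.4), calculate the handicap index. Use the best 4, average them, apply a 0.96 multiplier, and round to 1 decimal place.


All differentials: 9.2, 8.5, 1.0, 23.6, 19.4, 15.2, 24.2, 21.5, 10.4
Sorted: 1.0, 8.5, 9.2, 10.4, 15.2, 19.4, 21.5, 23.6, 24.2
Best 4: 1.0, 8.5, 9.2, 10.4
Average of best = 29.1 / 4 = 7.275
Raw index = 7.275 * 0.96 = 6.984
Handicap index = round(6.984, 1) = 7.0

7.0


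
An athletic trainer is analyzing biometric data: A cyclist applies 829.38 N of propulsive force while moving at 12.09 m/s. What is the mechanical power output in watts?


P = F * v
P = 829.38 * 12.09
P = 10027.2042 W

10027.2042 W


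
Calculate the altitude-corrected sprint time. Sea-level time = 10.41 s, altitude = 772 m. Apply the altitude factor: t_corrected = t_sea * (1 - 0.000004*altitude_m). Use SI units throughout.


Correction factor = 1 - 0.000004 * 772 = 0.996912
t_corrected = t_sea * factor = 10.41 * 0.996912
t_corrected = 10.3779 s

10.3779 s


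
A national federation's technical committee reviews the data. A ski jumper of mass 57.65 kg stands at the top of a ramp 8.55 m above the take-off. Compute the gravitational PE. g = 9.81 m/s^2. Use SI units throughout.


PE = m * g * h
PE = 57.65 * 9.81 * 8.55
PE = 565.5465 * 8.55 = 4835.4226 J

4835.4226 J


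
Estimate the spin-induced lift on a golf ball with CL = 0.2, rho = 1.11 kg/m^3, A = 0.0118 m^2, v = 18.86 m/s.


FM = 0.5 * CL * rho * A * v^2
FM = 0.5 * 0.2 * 1.11 * 0.0118 * 18.86^2
v^2 = 355.6996
FM = 0.5 * 0.2 * 1.11 * 0.0118 * 355.6996 = 0.4659 N

0.4659 N


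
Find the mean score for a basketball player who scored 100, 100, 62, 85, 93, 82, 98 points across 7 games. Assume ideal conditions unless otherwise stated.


Average = sum / n
Sum = 620
Average = 620 / 7 = 88.5714

88.5714


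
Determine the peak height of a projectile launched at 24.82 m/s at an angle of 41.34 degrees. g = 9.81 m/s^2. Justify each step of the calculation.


H = (v*sin(theta))^2 / (2*g)
vy = v*sin(theta) = 24.82 * sin(41.34 deg) = 16.3943 m/s
H = vy^2 / (2*g) = 268.7716 / (2*9.81)
H = 268.7716 / 19.62 = 13.6989 m

13.6989 m


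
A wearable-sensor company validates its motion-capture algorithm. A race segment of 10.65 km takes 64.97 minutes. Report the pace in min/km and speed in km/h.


Pace = time / distance = 64.97 min / 10.65 km = 6.1005 min/km
Speed = distance / time_in_hours = 10.65 / 1.0828 hr
Speed = 9.8353 km/h

6.1005 min/km, 9.8353 km/h


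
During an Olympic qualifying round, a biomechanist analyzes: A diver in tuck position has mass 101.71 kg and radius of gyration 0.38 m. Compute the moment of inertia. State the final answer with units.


I = m * k^2
I = 101.71 * 0.38^2
I = 101.71 * 0.1444 = 14.6869 kg*m^2

14.6869 kg*m^2


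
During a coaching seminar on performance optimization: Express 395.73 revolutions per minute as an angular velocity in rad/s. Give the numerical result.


omega = RPM * 2 * pi / 60
omega = 395.73 * 2 * 3.14159 / 60
omega = 2486.4449 / 60 = 41.4407 rad/s

41.4407 rad/s


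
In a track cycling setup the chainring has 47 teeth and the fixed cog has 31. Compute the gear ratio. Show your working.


GR = front_teeth / rear_teeth
GR = 47 / 31
GR = 1.5161

1.5161


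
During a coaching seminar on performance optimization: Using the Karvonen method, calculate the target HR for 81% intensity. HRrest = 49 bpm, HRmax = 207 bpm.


Target = HRrest + pct*(HRmax - HRrest)
Heart rate reserve = HRmax - HRrest = 207 - 49 = 158 bpm
Fraction = 81% = 0.81
Target = 49 + 0.81 * 158
Target = 49 + 127.98 = 176.98 bpm

176.98 bpm


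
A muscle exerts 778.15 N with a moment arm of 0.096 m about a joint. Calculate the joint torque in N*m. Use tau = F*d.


tau = F * d
tau = 778.15 * 0.096
tau = 74.7024 N*m

74.7024 N*m


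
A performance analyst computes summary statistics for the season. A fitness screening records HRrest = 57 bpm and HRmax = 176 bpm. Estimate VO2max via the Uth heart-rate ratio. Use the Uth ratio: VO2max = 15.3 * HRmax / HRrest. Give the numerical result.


VO2max = 15.3 * HRmax / HRrest
VO2max = 15.3 * 176 / 57
VO2max = 2692.8 / 57 = 47.2421 mL/kg/min

47.2421 mL/kg/min


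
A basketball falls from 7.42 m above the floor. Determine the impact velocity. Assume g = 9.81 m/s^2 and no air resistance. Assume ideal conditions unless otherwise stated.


v = sqrt(2 * g * h)
v = sqrt(2 * 9.81 * 7.42)
v = sqrt(145.5804) = 12.0657 m/s

12.0657 m/s


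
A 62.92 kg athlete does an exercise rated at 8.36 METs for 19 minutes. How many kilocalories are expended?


kcal = MET * mass * time_hr
Convert time: 19 min = 0.3167 hr
kcal = 8.36 * 62.92 * 0.3167
kcal = 166.5702 kcal

166.5702 kcal


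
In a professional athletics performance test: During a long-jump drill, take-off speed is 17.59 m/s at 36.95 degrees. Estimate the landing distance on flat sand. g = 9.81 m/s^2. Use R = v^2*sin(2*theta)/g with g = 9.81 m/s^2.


R = v^2 * sin(2*theta) / g
Convert angle to radians: theta = 36.95 deg = 0.6449 rad
sin(2*theta) = sin(1.2898) = 0.9608
R = 17.59^2 * 0.9608 / 9.81
R = 309.4081 * 0.9608 / 9.81 = 30.303 m

30.303 m


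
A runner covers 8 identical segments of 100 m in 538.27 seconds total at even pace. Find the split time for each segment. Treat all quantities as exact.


Split time = total_time / n_laps = 538.27 / 8
Split time = 67.2837 s per lap

67.2837 s


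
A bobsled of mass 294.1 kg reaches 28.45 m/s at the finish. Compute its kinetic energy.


KE = 0.5 * m * v^2
KE = 0.5 * 294.1 * 28.45^2
KE = 0.5 * 294.1 * 809.4025 = 119022.6376 J

119022.6376 J


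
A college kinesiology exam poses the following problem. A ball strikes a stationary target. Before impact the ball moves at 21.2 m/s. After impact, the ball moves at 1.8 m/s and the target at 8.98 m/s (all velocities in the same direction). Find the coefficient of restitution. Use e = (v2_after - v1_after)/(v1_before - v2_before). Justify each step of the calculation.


e = (v2_after - v1_after) / (v1_before - v2_before)
Numerator = 8.98 - 1.8 = 7.18
Denominator = 21.2 - 0 = 21.2
e = 7.18 / 21.2 = 0.3387

0.3387


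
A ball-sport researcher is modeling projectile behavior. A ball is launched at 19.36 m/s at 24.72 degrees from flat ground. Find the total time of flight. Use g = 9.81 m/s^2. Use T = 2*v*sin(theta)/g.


T = 2*v*sin(theta)/g
sin(theta) = sin(24.72 deg) = 0.4182
T = 2*19.36*0.4182 / 9.81
T = 16.1921 / 9.81 = 1.6506 s

1.6506 s


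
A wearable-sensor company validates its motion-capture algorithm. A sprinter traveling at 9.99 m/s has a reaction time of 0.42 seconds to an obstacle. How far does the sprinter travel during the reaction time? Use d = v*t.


d = v * t
d = 9.99 * 0.42
d = 4.1958 m

4.1958 m


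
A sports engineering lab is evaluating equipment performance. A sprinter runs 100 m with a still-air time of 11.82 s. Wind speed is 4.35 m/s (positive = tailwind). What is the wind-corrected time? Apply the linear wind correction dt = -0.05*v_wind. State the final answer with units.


dt = -0.05 * v_wind = -0.05 * 4.35 = -0.2175 s
t_corrected = t_still + dt = 11.82 + (-0.2175)
t_corrected = 11.6025 s

11.6025 s


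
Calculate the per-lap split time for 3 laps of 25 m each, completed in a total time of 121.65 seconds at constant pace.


Split time = total_time / n_laps = 121.65 / 3
Split time = 40.55 s per lap

40.55 s


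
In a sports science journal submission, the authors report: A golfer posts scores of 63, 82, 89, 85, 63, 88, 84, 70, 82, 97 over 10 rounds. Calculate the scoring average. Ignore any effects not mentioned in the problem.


Average = sum / n
Sum = 803
Average = 803 / 10 = 80.3

80.3


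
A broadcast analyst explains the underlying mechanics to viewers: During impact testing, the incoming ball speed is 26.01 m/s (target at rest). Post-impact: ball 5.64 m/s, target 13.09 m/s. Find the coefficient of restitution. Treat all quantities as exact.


e = (v2_after - v1_after) / (v1_before - v2_before)
Numerator = 13.09 - 5.64 = 7.45
Denominator = 26.01 - 0 = 26.01
e = 7.45 / 26.01 = 0.2864

0.2864


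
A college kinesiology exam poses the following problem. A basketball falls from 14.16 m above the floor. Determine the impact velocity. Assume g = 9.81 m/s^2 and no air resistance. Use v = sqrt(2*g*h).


v = sqrt(2 * g * h)
v = sqrt(2 * 9.81 * 14.16)
v = sqrt(277.8192) = 16.6679 m/s

16.6679 m/s


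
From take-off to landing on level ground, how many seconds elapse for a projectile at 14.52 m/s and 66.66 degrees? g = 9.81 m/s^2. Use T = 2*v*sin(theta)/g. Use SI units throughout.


T = 2*v*sin(theta)/g
sin(theta) = sin(66.66 deg) = 0.9182
T = 2*14.52*0.9182 / 9.81
T = 26.6637 / 9.81 = 2.718 s

2.718 s


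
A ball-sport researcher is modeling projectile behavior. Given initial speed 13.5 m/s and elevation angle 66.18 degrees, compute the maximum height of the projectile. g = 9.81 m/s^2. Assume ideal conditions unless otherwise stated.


H = (v*sin(theta))^2 / (2*g)
vy = v*sin(theta) = 13.5 * sin(66.18 deg) = 12.3501 m/s
H = vy^2 / (2*g) = 152.5238 / (2*9.81)
H = 152.5238 / 19.62 = 7.7739 m

7.7739 m


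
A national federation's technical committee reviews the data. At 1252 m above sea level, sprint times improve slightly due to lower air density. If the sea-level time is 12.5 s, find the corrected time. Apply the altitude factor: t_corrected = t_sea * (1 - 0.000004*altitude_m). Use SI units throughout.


Correction factor = 1 - 0.000004 * 1252 = 0.994992
t_corrected = t_sea * factor = 12.5 * 0.994992
t_corrected = 12.4374 s

12.4374 s


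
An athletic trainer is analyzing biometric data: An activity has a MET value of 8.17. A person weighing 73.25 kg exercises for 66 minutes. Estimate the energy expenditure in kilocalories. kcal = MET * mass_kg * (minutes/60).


kcal = MET * mass * time_hr
Convert time: 66 min = 1.1 hr
kcal = 8.17 * 73.25 * 1.1
kcal = 658.2978 kcal

658.2978 kcal


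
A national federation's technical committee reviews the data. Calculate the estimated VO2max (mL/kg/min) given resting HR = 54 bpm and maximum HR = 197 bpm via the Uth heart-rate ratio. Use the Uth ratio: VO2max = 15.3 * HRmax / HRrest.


VO2max = 15.3 * HRmax / HRrest
VO2max = 15.3 * 197 / 54
VO2max = 3014.1 / 54 = 55.8167 mL/kg/min

55.8167 mL/kg/min


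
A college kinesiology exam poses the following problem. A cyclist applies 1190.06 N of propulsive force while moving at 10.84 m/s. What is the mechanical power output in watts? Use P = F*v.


P = F * v
P = 1190.06 * 10.84
P = 12900.2504 W

12900.2504 W


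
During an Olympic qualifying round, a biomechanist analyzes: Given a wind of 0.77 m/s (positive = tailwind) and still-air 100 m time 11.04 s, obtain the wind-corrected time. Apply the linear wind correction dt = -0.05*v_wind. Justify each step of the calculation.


dt = -0.05 * v_wind = -0.05 * 0.77 = -0.0385 s
t_corrected = t_still + dt = 11.04 + (-0.0385)
t_corrected = 11.0015 s

11.0015 s


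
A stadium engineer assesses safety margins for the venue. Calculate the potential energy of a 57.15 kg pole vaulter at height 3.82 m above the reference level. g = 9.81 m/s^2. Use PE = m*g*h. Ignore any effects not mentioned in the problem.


PE = m * g * h
PE = 57.15 * 9.81 * 3.82
PE = 560.6415 * 3.82 = 2141.6505 J

2141.6505 J


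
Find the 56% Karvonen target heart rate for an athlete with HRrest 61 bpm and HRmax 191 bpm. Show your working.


Target = HRrest + pct*(HRmax - HRrest)
Heart rate reserve = HRmax - HRrest = 191 - 61 = 130 bpm
Fraction = 56% = 0.56
Target = 61 + 0.56 * 130
Target = 61 + 72.8 = 133.8 bpm

133.8 bpm


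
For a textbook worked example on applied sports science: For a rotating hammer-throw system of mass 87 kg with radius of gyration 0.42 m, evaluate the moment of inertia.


I = m * k^2
I = 87 * 0.42^2
I = 87 * 0.1764 = 15.3468 kg*m^2

15.3468 kg*m^2


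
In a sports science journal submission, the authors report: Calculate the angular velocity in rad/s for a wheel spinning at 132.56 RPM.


omega = RPM * 2 * pi / 60
omega = 132.56 * 2 * 3.14159 / 60
omega = 832.899 / 60 = 13.8817 rad/s

13.8817 rad/s


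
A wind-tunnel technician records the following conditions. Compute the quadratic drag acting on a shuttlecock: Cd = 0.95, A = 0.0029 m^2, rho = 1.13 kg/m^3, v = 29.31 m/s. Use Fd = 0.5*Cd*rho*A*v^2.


Fd = 0.5 * Cd * rho * A * v^2
Fd = 0.5 * 0.95 * 1.13 * 0.0029 * 29.31^2
v^2 = 859.0761
Fd = 0.5 * 0.95 * 1.13 * 0.0029 * 859.0761 = 1.3372 N

1.3372 N


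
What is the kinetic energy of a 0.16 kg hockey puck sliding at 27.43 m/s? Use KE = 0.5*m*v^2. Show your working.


KE = 0.5 * m * v^2
KE = 0.5 * 0.16 * 27.43^2
KE = 0.5 * 0.16 * 752.4049 = 60.1924 J

60.1924 J


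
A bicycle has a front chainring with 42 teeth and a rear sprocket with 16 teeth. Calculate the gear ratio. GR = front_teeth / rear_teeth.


GR = front_teeth / rear_teeth
GR = 42 / 16
GR = 2.625

2.625


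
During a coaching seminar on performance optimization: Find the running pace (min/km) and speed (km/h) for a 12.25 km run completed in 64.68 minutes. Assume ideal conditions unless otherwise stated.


Pace = time / distance = 64.68 min / 12.25 km = 5.28 min/km
Speed = distance / time_in_hours = 12.25 / 1.078 hr
Speed = 11.3636 km/h

5.28 min/km, 11.3636 km/h


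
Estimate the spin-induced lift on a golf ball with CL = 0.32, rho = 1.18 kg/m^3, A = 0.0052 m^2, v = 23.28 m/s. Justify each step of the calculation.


FM = 0.5 * CL * rho * A * v^2
FM = 0.5 * 0.32 * 1.18 * 0.0052 * 23.28^2
v^2 = 541.9584
FM = 0.5 * 0.32 * 1.18 * 0.0052 * 541.9584 = 0.5321 N

0.5321 N


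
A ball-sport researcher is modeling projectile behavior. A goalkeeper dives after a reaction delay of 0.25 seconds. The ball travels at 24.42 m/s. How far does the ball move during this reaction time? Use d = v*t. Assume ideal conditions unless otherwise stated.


d = v * t
d = 24.42 * 0.25
d = 6.105 m

6.105 m


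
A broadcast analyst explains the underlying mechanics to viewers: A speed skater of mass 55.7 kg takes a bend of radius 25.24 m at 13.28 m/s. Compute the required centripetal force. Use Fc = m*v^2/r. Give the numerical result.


Fc = m * v^2 / r
v^2 = 13.28^2 = 176.3584
Fc = 55.7 * 176.3584 / 25.24
Fc = 9823.1629 / 25.24 = 389.1903 N

389.1903 N


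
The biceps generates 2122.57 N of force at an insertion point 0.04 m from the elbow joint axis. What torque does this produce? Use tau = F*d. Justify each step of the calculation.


tau = F * d
tau = 2122.57 * 0.04
tau = 84.9028 N*m

84.9028 N*m


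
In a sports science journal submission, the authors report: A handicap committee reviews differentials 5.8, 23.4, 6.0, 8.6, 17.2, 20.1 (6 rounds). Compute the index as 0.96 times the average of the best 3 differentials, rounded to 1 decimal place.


All differentials: 5.8, 23.4, 6.0, 8.6, 17.2, 20.1
Sorted: 5.8, 6.0, 8.6, 17.2, 20.1, 23.4
Best 3: 5.8, 6.0, 8.6
Average of best = 20.4 / 3 = 6.8
Raw index = 6.8 * 0.96 = 6.528
Handicap index = round(6.528, 1) = 6.5

6.5


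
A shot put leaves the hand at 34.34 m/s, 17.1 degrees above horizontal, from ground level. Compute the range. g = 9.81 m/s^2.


R = v^2 * sin(2*theta) / g
Convert angle to radians: theta = 17.1 deg = 0.2985 rad
sin(2*theta) = sin(0.5969) = 0.5621
R = 34.34^2 * 0.5621 / 9.81
R = 1179.2356 * 0.5621 / 9.81 = 67.5666 m

67.5666 m


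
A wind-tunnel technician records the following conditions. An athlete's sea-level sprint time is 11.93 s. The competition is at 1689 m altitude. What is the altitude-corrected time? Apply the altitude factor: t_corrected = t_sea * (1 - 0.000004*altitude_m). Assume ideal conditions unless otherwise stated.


Correction factor = 1 - 0.000004 * 1689 = 0.993244
t_corrected = t_sea * factor = 11.93 * 0.993244
t_corrected = 11.8494 s

11.8494 s


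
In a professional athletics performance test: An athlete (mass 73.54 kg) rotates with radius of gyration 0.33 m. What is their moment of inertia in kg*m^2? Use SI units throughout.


I = m * k^2
I = 73.54 * 0.33^2
I = 73.54 * 0.1089 = 8.0085 kg*m^2

8.0085 kg*m^2
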